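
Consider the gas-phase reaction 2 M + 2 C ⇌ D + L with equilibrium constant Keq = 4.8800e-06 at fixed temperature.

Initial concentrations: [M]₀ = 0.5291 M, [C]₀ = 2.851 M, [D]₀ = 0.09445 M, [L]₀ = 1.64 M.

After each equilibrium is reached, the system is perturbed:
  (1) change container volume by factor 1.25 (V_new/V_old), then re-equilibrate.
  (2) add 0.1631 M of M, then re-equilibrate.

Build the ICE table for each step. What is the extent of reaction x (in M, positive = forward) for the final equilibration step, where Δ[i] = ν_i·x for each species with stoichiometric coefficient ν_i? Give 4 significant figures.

Q₀ = 0.06807 vs Keq = 4.8800e-06 ⇒ Q>K, reverse
Step 1:
                   M          C          D          L
  I           0.5291      2.851    0.09445       1.64
  C           0.1889     0.1889   -0.09443   -0.09443
  E            0.718       3.04 1.5040e-05      1.546
  solve Keq expr → x = -0.09443; check Q = 4.8800e-06
Then change container volume by factor 1.25 (V_new/V_old).
Step 2:
                   M          C          D          L
  I           0.5744      2.432 1.2032e-05      1.236
  C       8.6626e-06 8.6626e-06 -4.3313e-06 -4.3313e-06
  E           0.5744      2.432 7.7009e-06      1.236
  solve Keq expr → x = -4.3313e-06; check Q = 4.8800e-06
Then add 0.1631 M of M.
Step 3:
                   M          C          D          L
  I           0.7375      2.432 7.7009e-06      1.236
  C       -9.9878e-06 -9.9878e-06 4.9939e-06 4.9939e-06
  E           0.7375      2.432 1.2695e-05      1.236
  solve Keq expr → x = 4.9939e-06; check Q = 4.8800e-06

x = 4.9939e-06 M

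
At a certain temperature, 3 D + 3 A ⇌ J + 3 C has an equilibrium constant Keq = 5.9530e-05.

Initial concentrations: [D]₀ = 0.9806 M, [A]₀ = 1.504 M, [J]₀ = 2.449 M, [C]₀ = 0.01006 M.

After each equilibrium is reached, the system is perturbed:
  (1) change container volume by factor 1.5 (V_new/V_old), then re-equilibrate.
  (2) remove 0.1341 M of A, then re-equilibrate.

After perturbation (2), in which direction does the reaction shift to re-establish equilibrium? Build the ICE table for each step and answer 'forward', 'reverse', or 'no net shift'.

Direction: reverse

Q₀ = 7.7726e-07 vs Keq = 5.9530e-05 ⇒ Q<K, forward
Step 1:
                    D           A           J           C
  init         0.9806       1.504       2.449     0.01006
  Δ          -0.03044    -0.03044     0.01015     0.03044
  eq           0.9502       1.474       2.459      0.0405
  solve Keq expr → x = 0.01015; check Q = 5.9530e-05
Then change container volume by factor 1.5 (V_new/V_old).
Step 2:
                    D           A           J           C
  init         0.6334      0.9824       1.639       0.027
  Δ          0.006061    0.006061    -0.00202   -0.006061
  eq           0.6395      0.9884       1.637     0.02094
  solve Keq expr → x = -0.00202; check Q = 5.9530e-05
Then remove 0.1341 M of A.
Step 3:
                    D           A           J           C
  init         0.6395      0.8543       1.637     0.02094
  Δ          0.002704    0.002704 -9.0119e-04   -0.002704
  eq           0.6422       0.857       1.637     0.01824
  solve Keq expr → x = -9.0119e-04; check Q = 5.9530e-05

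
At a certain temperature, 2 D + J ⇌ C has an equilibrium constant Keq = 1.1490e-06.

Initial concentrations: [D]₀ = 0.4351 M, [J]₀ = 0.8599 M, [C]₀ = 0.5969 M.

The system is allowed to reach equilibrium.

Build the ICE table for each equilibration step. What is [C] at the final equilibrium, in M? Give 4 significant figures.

Q₀ = 3.667 vs Keq = 1.1490e-06 ⇒ Q>K, reverse
Step 1:
                  D         J         C
  Initial    0.4351    0.8599    0.5969
  Change      1.194    0.5969   -0.5969
  Equil       1.629     1.457 4.4412e-06
  solve Keq expr → x = -0.5969; check Q = 1.1490e-06

[C]_eq = 4.4412e-06 M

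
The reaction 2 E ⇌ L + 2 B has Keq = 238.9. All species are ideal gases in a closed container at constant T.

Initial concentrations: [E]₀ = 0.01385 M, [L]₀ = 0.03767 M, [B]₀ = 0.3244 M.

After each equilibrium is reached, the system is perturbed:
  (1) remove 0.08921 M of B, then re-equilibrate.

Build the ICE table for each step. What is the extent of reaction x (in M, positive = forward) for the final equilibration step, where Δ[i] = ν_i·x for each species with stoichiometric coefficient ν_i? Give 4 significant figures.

x = 5.7531e-04 M

Q₀ = 20.67 vs Keq = 238.9 ⇒ Q<K, forward
Step 1:
                    E           L           B
  init        0.01385     0.03767      0.3244
  Δ         -0.009404    0.004702    0.009404
  eq         0.004446     0.04237      0.3338
  solve Keq expr → x = 0.004702; check Q = 238.9
Then remove 0.08921 M of B.
Step 2:
                    E           L           B
  init       0.004446     0.04237      0.2446
  Δ         -0.001151  5.7531e-04    0.001151
  eq         0.003295     0.04295      0.2457
  solve Keq expr → x = 5.7531e-04; check Q = 238.9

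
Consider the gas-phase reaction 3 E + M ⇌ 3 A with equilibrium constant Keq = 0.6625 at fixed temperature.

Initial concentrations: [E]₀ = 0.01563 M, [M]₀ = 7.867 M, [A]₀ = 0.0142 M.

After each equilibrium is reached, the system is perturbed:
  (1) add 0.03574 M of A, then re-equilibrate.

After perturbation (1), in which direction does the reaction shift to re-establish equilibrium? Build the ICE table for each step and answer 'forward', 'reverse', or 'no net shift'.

Q₀ = 0.09532 vs Keq = 0.6625 ⇒ Q<K, forward
Step 1:
                    E           M           A
  init        0.01563       7.867      0.0142
  Δ         -0.004718   -0.001573    0.004718
  eq          0.01091       7.865     0.01892
  solve Keq expr → x = 0.001573; check Q = 0.6625
Then add 0.03574 M of A.
Step 2:
                    E           M           A
  init        0.01091       7.865     0.05466
  Δ           0.01307    0.004357    -0.01307
  eq          0.02398        7.87     0.04159
  solve Keq expr → x = -0.004357; check Q = 0.6625

Direction: reverse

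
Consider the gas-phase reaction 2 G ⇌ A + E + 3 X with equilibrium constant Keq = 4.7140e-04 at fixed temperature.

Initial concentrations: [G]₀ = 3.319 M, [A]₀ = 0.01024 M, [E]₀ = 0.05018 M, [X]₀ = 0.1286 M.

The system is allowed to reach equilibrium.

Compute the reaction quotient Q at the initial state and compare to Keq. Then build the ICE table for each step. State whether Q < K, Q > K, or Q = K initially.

Q₀ = 9.9206e-08; Q < K (proceeds forward)

Q₀ = 9.9206e-08 vs Keq = 4.7140e-04 ⇒ Q<K, forward
Step 1:
                  G         A         E         X
  I           3.319   0.01024   0.05018    0.1286
  C         -0.2746    0.1373    0.1373    0.4119
  E           3.044    0.1476    0.1875    0.5405
  solve Keq expr → x = 0.1373; check Q = 4.7140e-04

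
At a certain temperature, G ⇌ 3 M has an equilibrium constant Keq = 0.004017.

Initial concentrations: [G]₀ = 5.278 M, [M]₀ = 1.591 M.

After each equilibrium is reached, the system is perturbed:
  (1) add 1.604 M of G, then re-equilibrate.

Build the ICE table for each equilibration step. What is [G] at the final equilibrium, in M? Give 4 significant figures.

[G]_eq = 7.309 M

Q₀ = 0.763 vs Keq = 0.004017 ⇒ Q>K, reverse
Step 1:
                   G          M
  Initial      5.278      1.591
  Change      0.4356     -1.307
  Equil        5.714     0.2842
  solve Keq expr → x = -0.4356; check Q = 0.004017
Then add 1.604 M of G.
Step 2:
                   G          M
  Initial      7.318     0.2842
  Change   -0.008106    0.02432
  Equil        7.309     0.3085
  solve Keq expr → x = 0.008106; check Q = 0.004017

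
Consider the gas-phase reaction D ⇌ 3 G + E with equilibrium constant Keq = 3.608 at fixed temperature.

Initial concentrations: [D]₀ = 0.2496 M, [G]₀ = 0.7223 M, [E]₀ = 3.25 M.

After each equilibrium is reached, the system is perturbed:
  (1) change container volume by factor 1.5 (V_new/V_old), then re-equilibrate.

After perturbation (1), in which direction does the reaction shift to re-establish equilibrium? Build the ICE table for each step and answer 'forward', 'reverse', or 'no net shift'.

Q₀ = 4.907 vs Keq = 3.608 ⇒ Q>K, reverse
Step 1:
                   D          G          E
  init        0.2496     0.7223       3.25
  Δ          0.01795   -0.05386   -0.01795
  eq          0.2676     0.6684      3.232
  solve Keq expr → x = -0.01795; check Q = 3.608
Then change container volume by factor 1.5 (V_new/V_old).
Step 2:
                   D          G          E
  init        0.1784     0.4456      2.155
  Δ         -0.04975     0.1492    0.04975
  eq          0.1286     0.5949      2.204
  solve Keq expr → x = 0.04975; check Q = 3.608

Direction: forward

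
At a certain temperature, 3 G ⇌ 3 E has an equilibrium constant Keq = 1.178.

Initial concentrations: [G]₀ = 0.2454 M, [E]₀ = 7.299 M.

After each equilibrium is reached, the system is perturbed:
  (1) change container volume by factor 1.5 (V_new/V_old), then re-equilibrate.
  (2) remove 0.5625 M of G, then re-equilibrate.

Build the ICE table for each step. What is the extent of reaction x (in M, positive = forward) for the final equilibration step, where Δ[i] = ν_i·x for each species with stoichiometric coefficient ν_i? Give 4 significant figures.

Q₀ = 2.6313e+04 vs Keq = 1.178 ⇒ Q>K, reverse
Step 1:
                    G           E
  Initial      0.2454       7.299
  Change        3.424      -3.424
  Equil         3.669       3.875
  solve Keq expr → x = -1.141; check Q = 1.178
Then change container volume by factor 1.5 (V_new/V_old).
Step 2:
                    G           E
  Initial       2.446       2.583
  Change            0           0
  Equil         2.446       2.583
  solve Keq expr → x = 0; check Q = 1.178
Then remove 0.5625 M of G.
Step 3:
                    G           E
  Initial       1.884       2.583
  Change       0.2889     -0.2889
  Equil         2.173       2.295
  solve Keq expr → x = -0.09631; check Q = 1.178

x = -0.09631 M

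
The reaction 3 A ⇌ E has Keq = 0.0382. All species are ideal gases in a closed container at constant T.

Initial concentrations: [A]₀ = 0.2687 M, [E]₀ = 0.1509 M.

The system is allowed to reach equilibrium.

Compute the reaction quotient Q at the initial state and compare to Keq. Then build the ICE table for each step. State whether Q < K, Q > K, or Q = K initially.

Q₀ = 7.778 vs Keq = 0.0382 ⇒ Q>K, reverse
Step 1:
                  A         E
  init       0.2687    0.1509
  Δ          0.4159   -0.1386
  eq         0.6846   0.01226
  solve Keq expr → x = -0.1386; check Q = 0.0382

Q₀ = 7.778; Q > K (proceeds reverse)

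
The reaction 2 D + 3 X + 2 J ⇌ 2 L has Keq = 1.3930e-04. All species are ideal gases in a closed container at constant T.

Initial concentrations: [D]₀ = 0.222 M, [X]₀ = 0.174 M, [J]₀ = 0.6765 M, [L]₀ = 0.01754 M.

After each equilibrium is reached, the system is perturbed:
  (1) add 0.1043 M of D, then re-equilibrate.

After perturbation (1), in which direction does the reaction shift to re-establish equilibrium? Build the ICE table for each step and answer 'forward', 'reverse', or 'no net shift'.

Direction: forward

Q₀ = 2.589 vs Keq = 1.3930e-04 ⇒ Q>K, reverse
Step 1:
                  D         X         J         L
  Initial     0.222     0.174    0.6765   0.01754
  Change    0.01736   0.02605   0.01736  -0.01736
  Equil      0.2394       0.2    0.6939 1.7539e-04
  solve Keq expr → x = -0.008682; check Q = 1.3930e-04
Then add 0.1043 M of D.
Step 2:
                  D         X         J         L
  Initial    0.3437       0.2    0.6939 1.7539e-04
  Change  -7.6126e-05 -1.1419e-04 -7.6126e-05 7.6126e-05
  Equil      0.3436    0.1999    0.6938 2.5152e-04
  solve Keq expr → x = 3.8063e-05; check Q = 1.3930e-04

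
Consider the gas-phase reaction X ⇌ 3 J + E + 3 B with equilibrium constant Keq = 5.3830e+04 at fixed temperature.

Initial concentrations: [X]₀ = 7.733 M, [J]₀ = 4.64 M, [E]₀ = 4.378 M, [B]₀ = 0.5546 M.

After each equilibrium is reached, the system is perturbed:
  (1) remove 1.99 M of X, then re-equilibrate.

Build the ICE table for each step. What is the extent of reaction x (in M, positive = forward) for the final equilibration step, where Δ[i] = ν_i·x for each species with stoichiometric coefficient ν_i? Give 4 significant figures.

x = -0.1059 M

Q₀ = 9.648 vs Keq = 5.3830e+04 ⇒ Q<K, forward
Step 1:
                    X           J           E           B
  I             7.733        4.64       4.378      0.5546
  C             -1.33       3.991        1.33       3.991
  E             6.403       8.631       5.708       4.545
  solve Keq expr → x = 1.33; check Q = 5.3830e+04
Then remove 1.99 M of X.
Step 2:
                    X           J           E           B
  I             4.413       8.631       5.708       4.545
  C            0.1059     -0.3176     -0.1059     -0.3176
  E             4.519       8.313       5.602       4.228
  solve Keq expr → x = -0.1059; check Q = 5.3830e+04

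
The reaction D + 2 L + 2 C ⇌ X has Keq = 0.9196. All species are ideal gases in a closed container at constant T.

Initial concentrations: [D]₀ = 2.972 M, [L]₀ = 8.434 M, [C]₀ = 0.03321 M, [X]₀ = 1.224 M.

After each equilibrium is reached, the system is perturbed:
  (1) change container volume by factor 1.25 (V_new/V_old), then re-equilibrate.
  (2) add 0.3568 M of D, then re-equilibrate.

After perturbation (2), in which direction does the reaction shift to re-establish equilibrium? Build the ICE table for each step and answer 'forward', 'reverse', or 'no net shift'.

Direction: forward

Q₀ = 5.25 vs Keq = 0.9196 ⇒ Q>K, reverse
Step 1:
                   D          L          C          X
  I            2.972      8.434    0.03321      1.224
  C          0.02235     0.0447     0.0447   -0.02235
  E            2.994      8.479    0.07791      1.202
  solve Keq expr → x = -0.02235; check Q = 0.9196
Then change container volume by factor 1.25 (V_new/V_old).
Step 2:
                   D          L          C          X
  I            2.395      6.783    0.06233     0.9613
  C           0.0167     0.0334     0.0334    -0.0167
  E            2.412      6.816    0.09573     0.9446
  solve Keq expr → x = -0.0167; check Q = 0.9196
Then add 0.3568 M of D.
Step 3:
                   D          L          C          X
  I            2.769      6.816    0.09573     0.9446
  C        -0.003053  -0.006107  -0.006107   0.003053
  E            2.766       6.81    0.08963     0.9477
  solve Keq expr → x = 0.003053; check Q = 0.9196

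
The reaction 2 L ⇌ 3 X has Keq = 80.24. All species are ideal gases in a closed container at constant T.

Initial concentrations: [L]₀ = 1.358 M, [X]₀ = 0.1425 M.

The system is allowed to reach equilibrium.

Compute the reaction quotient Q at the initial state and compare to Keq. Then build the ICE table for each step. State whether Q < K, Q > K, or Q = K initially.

Q₀ = 0.001569; Q < K (proceeds forward)

Q₀ = 0.001569 vs Keq = 80.24 ⇒ Q<K, forward
Step 1:
                    L           X
  init          1.358      0.1425
  Δ            -1.093       1.639
  eq           0.2654       1.781
  solve Keq expr → x = 0.5463; check Q = 80.24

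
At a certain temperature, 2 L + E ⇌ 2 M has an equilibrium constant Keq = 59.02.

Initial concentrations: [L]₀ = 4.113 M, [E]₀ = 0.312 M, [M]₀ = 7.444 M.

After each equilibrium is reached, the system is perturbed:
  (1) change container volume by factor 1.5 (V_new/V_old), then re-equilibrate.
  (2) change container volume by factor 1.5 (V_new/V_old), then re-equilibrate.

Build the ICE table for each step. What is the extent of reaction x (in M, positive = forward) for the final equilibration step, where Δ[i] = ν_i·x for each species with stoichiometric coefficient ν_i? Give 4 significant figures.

x = -0.01999 M

Q₀ = 10.5 vs Keq = 59.02 ⇒ Q<K, forward
Step 1:
                  L         E         M
  Initial     4.113     0.312     7.444
  Change    -0.4648   -0.2324    0.4648
  Equil       3.648   0.07962     7.909
  solve Keq expr → x = 0.2324; check Q = 59.02
Then change container volume by factor 1.5 (V_new/V_old).
Step 2:
                  L         E         M
  Initial     2.432   0.05308     5.273
  Change    0.04478   0.02239  -0.04478
  Equil       2.477   0.07547     5.228
  solve Keq expr → x = -0.02239; check Q = 59.02
Then change container volume by factor 1.5 (V_new/V_old).
Step 3:
                  L         E         M
  Initial     1.651   0.05032     3.485
  Change    0.03998   0.01999  -0.03998
  Equil       1.691   0.07031     3.445
  solve Keq expr → x = -0.01999; check Q = 59.02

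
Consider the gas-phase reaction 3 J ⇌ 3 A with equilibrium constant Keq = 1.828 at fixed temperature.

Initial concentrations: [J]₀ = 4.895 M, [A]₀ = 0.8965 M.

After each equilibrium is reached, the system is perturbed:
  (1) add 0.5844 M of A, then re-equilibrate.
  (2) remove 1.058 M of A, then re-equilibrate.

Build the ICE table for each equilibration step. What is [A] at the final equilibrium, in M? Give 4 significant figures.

Q₀ = 0.006143 vs Keq = 1.828 ⇒ Q<K, forward
Step 1:
                  J         A
  init        4.895    0.8965
  Δ          -2.289     2.289
  eq          2.606     3.186
  solve Keq expr → x = 0.7631; check Q = 1.828
Then add 0.5844 M of A.
Step 2:
                  J         A
  init        2.606      3.77
  Δ          0.2629   -0.2629
  eq          2.869     3.507
  solve Keq expr → x = -0.08764; check Q = 1.828
Then remove 1.058 M of A.
Step 3:
                  J         A
  init        2.869     2.449
  Δ          -0.476     0.476
  eq          2.393     2.925
  solve Keq expr → x = 0.1587; check Q = 1.828

[A]_eq = 2.925 M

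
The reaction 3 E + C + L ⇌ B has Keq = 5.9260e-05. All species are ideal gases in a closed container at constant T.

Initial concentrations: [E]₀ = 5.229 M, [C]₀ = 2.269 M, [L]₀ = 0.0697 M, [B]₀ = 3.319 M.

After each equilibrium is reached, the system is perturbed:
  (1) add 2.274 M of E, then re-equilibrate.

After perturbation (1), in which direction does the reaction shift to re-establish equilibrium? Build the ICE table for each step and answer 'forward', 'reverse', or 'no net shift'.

Direction: forward

Q₀ = 0.1468 vs Keq = 5.9260e-05 ⇒ Q>K, reverse
Step 1:
                  E         C         L         B
  Initial     5.229     2.269    0.0697     3.319
  Change      6.751      2.25      2.25     -2.25
  Equil       11.98     4.519      2.32     1.069
  solve Keq expr → x = -2.25; check Q = 5.9260e-05
Then add 2.274 M of E.
Step 2:
                  E         C         L         B
  Initial     14.25     4.519      2.32     1.069
  Change    -0.7193   -0.2398   -0.2398    0.2398
  Equil       13.54      4.28      2.08     1.308
  solve Keq expr → x = 0.2398; check Q = 5.9260e-05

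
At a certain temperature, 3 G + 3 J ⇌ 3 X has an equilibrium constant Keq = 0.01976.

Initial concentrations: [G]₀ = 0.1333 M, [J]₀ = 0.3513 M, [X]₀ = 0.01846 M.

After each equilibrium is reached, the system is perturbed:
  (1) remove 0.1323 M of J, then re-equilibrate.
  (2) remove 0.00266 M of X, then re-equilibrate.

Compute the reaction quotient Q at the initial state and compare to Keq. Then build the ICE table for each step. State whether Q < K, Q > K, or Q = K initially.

Q₀ = 0.06126 vs Keq = 0.01976 ⇒ Q>K, reverse
Step 1:
                    G           J           X
  I            0.1333      0.3513     0.01846
  C          0.005122    0.005122   -0.005122
  E            0.1384      0.3564     0.01334
  solve Keq expr → x = -0.001707; check Q = 0.01976
Then remove 0.1323 M of J.
Step 2:
                    G           J           X
  I            0.1384      0.2241     0.01334
  C          0.004504    0.004504   -0.004504
  E            0.1429      0.2286    0.008834
  solve Keq expr → x = -0.001501; check Q = 0.01976
Then remove 0.00266 M of X.
Step 3:
                    G           J           X
  I            0.1429      0.2286    0.006174
  C         -0.002419   -0.002419    0.002419
  E            0.1405      0.2262    0.008593
  solve Keq expr → x = 8.0621e-04; check Q = 0.01976

Q₀ = 0.06126; Q > K (proceeds reverse)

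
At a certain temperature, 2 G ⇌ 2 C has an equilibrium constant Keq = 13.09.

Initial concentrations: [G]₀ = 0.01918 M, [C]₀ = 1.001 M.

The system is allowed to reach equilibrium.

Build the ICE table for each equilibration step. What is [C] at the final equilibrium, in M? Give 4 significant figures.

[C]_eq = 0.7993 M

Q₀ = 2724 vs Keq = 13.09 ⇒ Q>K, reverse
Step 1:
                    G           C
  Initial     0.01918       1.001
  Change       0.2017     -0.2017
  Equil        0.2209      0.7993
  solve Keq expr → x = -0.1009; check Q = 13.09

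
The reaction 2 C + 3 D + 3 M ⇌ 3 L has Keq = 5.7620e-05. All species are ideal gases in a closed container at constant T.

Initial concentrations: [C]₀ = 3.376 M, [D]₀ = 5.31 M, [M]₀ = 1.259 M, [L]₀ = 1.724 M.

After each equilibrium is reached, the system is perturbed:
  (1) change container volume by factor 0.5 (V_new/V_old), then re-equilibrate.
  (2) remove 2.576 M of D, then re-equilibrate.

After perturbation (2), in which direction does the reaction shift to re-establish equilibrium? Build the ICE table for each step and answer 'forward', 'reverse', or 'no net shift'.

Q₀ = 0.001505 vs Keq = 5.7620e-05 ⇒ Q>K, reverse
Step 1:
                   C          D          M          L
  Initial      3.376       5.31      1.259      1.724
  Change      0.4341     0.6511     0.6511    -0.6511
  Equil         3.81      5.961       1.91      1.073
  solve Keq expr → x = -0.217; check Q = 5.7620e-05
Then change container volume by factor 0.5 (V_new/V_old).
Step 2:
                   C          D          M          L
  Initial       7.62      11.92       3.82      2.146
  Change     -0.9213     -1.382     -1.382      1.382
  Equil        6.699      10.54      2.438      3.528
  solve Keq expr → x = 0.4606; check Q = 5.7620e-05
Then remove 2.576 M of D.
Step 3:
                   C          D          M          L
  Initial      6.699      7.964      2.438      3.528
  Change      0.2145     0.3218     0.3218    -0.3218
  Equil        6.913      8.286       2.76      3.206
  solve Keq expr → x = -0.1073; check Q = 5.7620e-05

Direction: reverse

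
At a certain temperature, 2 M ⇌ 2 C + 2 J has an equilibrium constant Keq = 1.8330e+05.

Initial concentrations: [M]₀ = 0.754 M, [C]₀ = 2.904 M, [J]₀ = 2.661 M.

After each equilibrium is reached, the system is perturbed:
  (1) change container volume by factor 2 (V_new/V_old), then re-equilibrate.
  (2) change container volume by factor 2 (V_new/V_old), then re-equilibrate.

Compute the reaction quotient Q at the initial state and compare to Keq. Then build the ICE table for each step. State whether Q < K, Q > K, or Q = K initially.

Q₀ = 105; Q < K (proceeds forward)

Q₀ = 105 vs Keq = 1.8330e+05 ⇒ Q<K, forward
Step 1:
                    M           C           J
  I             0.754       2.904       2.661
  C           -0.7253      0.7253      0.7253
  E           0.02871       3.629       3.386
  solve Keq expr → x = 0.3626; check Q = 1.8330e+05
Then change container volume by factor 2 (V_new/V_old).
Step 2:
                    M           C           J
  I           0.01435       1.815       1.693
  C         -0.007118    0.007118    0.007118
  E          0.007235       1.822         1.7
  solve Keq expr → x = 0.003559; check Q = 1.8330e+05
Then change container volume by factor 2 (V_new/V_old).
Step 3:
                    M           C           J
  I          0.003617      0.9109      0.8501
  C         -0.001801    0.001801    0.001801
  E          0.001816      0.9127      0.8519
  solve Keq expr → x = 9.0064e-04; check Q = 1.8330e+05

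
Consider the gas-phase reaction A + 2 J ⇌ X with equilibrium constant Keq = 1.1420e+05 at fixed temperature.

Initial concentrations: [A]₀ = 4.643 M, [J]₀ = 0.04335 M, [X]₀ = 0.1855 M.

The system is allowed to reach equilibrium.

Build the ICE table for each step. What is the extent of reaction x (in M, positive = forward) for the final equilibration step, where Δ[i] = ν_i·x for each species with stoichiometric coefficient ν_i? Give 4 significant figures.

Q₀ = 21.26 vs Keq = 1.1420e+05 ⇒ Q<K, forward
Step 1:
                    A           J           X
  Initial       4.643     0.04335      0.1855
  Change     -0.02136    -0.04272     0.02136
  Equil         4.622  6.2605e-04      0.2069
  solve Keq expr → x = 0.02136; check Q = 1.1420e+05

x = 0.02136 M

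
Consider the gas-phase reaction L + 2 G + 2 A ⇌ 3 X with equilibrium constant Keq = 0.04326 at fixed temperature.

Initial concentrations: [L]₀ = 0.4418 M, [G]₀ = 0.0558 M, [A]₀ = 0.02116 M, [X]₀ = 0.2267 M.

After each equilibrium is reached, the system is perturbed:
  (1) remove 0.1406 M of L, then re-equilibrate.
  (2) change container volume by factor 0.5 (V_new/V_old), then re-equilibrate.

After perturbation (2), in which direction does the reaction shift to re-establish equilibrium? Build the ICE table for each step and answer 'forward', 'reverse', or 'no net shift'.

Direction: forward

Q₀ = 1.8916e+04 vs Keq = 0.04326 ⇒ Q>K, reverse
Step 1:
                  L         G         A         X
  I          0.4418    0.0558   0.02116    0.2267
  C          0.0667    0.1334    0.1334   -0.2001
  E          0.5085    0.1892    0.1546    0.0266
  solve Keq expr → x = -0.0667; check Q = 0.04326
Then remove 0.1406 M of L.
Step 2:
                  L         G         A         X
  I          0.3679    0.1892    0.1546    0.0266
  C       8.0076e-04  0.001602  0.001602 -0.002402
  E          0.3687    0.1908    0.1562   0.02419
  solve Keq expr → x = -8.0076e-04; check Q = 0.04326
Then change container volume by factor 0.5 (V_new/V_old).
Step 3:
                  L         G         A         X
  I          0.7374    0.3816    0.3123   0.04839
  C       -0.007842  -0.01568  -0.01568   0.02353
  E          0.7296    0.3659    0.2966   0.07191
  solve Keq expr → x = 0.007842; check Q = 0.04326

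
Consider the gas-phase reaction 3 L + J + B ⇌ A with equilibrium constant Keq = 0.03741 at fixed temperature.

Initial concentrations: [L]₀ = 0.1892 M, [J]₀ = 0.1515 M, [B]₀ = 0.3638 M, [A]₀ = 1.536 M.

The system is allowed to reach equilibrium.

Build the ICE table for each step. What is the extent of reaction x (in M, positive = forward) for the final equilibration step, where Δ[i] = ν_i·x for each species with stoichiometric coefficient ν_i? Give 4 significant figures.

x = -0.8035 M

Q₀ = 4115 vs Keq = 0.03741 ⇒ Q>K, reverse
Step 1:
                    L           J           B           A
  I            0.1892      0.1515      0.3638       1.536
  C              2.41      0.8035      0.8035     -0.8035
  E               2.6       0.955       1.167      0.7325
  solve Keq expr → x = -0.8035; check Q = 0.03741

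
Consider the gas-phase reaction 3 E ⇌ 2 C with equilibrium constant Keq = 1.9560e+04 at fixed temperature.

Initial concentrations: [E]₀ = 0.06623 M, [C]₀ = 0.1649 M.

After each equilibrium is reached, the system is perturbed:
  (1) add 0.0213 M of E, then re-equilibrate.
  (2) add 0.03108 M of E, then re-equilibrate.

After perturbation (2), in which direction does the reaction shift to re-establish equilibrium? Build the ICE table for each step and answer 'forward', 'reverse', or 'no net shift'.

Direction: forward

Q₀ = 93.6 vs Keq = 1.9560e+04 ⇒ Q<K, forward
Step 1:
                  E         C
  I         0.06623    0.1649
  C        -0.05351   0.03568
  E         0.01272    0.2006
  solve Keq expr → x = 0.01784; check Q = 1.9560e+04
Then add 0.0213 M of E.
Step 2:
                  E         C
  I         0.03402    0.2006
  C        -0.02072   0.01382
  E         0.01329    0.2144
  solve Keq expr → x = 0.006908; check Q = 1.9560e+04
Then add 0.03108 M of E.
Step 3:
                  E         C
  I         0.04437    0.2144
  C        -0.03026   0.02017
  E         0.01412    0.2346
  solve Keq expr → x = 0.01009; check Q = 1.9560e+04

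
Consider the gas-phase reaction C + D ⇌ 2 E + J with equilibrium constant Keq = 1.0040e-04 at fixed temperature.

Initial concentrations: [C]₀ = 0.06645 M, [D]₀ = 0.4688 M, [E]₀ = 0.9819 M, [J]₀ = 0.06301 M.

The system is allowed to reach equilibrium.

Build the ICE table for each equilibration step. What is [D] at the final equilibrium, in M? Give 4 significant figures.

Q₀ = 1.95 vs Keq = 1.0040e-04 ⇒ Q>K, reverse
Step 1:
                   C          D          E          J
  Initial    0.06645     0.4688     0.9819    0.06301
  Change       0.063      0.063     -0.126     -0.063
  Equil       0.1295     0.5318     0.8559 9.4350e-06
  solve Keq expr → x = -0.063; check Q = 1.0040e-04

[D]_eq = 0.5318 M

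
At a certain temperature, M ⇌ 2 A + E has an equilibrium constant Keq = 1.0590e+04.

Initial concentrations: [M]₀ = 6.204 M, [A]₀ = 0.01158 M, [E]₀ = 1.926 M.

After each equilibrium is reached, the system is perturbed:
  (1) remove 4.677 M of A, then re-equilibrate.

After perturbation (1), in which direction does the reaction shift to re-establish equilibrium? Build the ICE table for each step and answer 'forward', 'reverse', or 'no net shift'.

Direction: forward

Q₀ = 4.1630e-05 vs Keq = 1.0590e+04 ⇒ Q<K, forward
Step 1:
                    M           A           E
  I             6.204     0.01158       1.926
  C            -6.091       12.18       6.091
  E            0.1126       12.19       8.017
  solve Keq expr → x = 6.091; check Q = 1.0590e+04
Then remove 4.677 M of A.
Step 2:
                    M           A           E
  I            0.1126       7.517       8.017
  C          -0.06786      0.1357     0.06786
  E           0.04472       7.653       8.085
  solve Keq expr → x = 0.06786; check Q = 1.0590e+04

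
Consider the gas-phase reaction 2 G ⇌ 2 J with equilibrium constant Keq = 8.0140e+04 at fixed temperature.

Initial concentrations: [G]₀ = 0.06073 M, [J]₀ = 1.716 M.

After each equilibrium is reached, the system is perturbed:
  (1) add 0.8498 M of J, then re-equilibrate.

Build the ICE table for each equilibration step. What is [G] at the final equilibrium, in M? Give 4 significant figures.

[G]_eq = 0.009245 M

Q₀ = 798.4 vs Keq = 8.0140e+04 ⇒ Q<K, forward
Step 1:
                   G          J
  Initial    0.06073      1.716
  Change    -0.05448    0.05448
  Equil     0.006254       1.77
  solve Keq expr → x = 0.02724; check Q = 8.0140e+04
Then add 0.8498 M of J.
Step 2:
                   G          J
  Initial   0.006254       2.62
  Change    0.002991  -0.002991
  Equil     0.009245      2.617
  solve Keq expr → x = -0.001496; check Q = 8.0140e+04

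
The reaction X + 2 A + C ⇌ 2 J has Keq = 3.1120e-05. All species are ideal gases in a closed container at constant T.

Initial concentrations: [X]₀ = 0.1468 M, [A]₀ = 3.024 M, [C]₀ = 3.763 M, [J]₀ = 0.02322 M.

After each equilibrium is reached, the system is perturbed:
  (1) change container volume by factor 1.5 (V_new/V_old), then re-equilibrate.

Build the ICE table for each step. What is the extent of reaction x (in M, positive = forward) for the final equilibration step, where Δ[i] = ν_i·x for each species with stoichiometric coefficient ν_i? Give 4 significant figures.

Q₀ = 1.0673e-04 vs Keq = 3.1120e-05 ⇒ Q>K, reverse
Step 1:
                    X           A           C           J
  I            0.1468       3.024       3.763     0.02322
  C          0.005204     0.01041    0.005204    -0.01041
  E             0.152       3.034       3.768     0.01281
  solve Keq expr → x = -0.005204; check Q = 3.1120e-05
Then change container volume by factor 1.5 (V_new/V_old).
Step 2:
                    X           A           C           J
  I            0.1013       2.023       2.512    0.008541
  C          0.001399    0.002798    0.001399   -0.002798
  E            0.1027       2.026       2.514    0.005743
  solve Keq expr → x = -0.001399; check Q = 3.1120e-05

x = -0.001399 M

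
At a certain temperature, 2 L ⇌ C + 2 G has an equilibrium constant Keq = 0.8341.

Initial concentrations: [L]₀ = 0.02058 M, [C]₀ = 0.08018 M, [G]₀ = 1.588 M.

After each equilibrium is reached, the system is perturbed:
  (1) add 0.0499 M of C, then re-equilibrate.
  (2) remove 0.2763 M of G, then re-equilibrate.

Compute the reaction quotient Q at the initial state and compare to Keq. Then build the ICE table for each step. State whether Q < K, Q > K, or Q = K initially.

Q₀ = 477.4 vs Keq = 0.8341 ⇒ Q>K, reverse
Step 1:
                   L          C          G
  I          0.02058    0.08018      1.588
  C           0.1399   -0.06994    -0.1399
  E           0.1605    0.01024      1.448
  solve Keq expr → x = -0.06994; check Q = 0.8341
Then add 0.0499 M of C.
Step 2:
                   L          C          G
  I           0.1605    0.06014      1.448
  C          0.07246   -0.03623   -0.07246
  E           0.2329    0.02391      1.376
  solve Keq expr → x = -0.03623; check Q = 0.8341
Then remove 0.2763 M of G.
Step 3:
                   L          C          G
  I           0.2329    0.02391      1.099
  C         -0.01557   0.007786    0.01557
  E           0.2173     0.0317      1.115
  solve Keq expr → x = 0.007786; check Q = 0.8341

Q₀ = 477.4; Q > K (proceeds reverse)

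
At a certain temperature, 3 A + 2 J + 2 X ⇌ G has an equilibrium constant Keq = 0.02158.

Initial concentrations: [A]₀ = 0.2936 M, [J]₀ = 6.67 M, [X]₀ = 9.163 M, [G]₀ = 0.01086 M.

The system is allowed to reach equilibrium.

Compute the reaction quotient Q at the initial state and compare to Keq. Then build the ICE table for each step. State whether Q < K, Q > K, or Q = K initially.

Q₀ = 1.1488e-04; Q < K (proceeds forward)

Q₀ = 1.1488e-04 vs Keq = 0.02158 ⇒ Q<K, forward
Step 1:
                   A          J          X          G
  Initial     0.2936       6.67      9.163    0.01086
  Change     -0.1936    -0.1291    -0.1291    0.06453
  Equil          0.1      6.541      9.034    0.07539
  solve Keq expr → x = 0.06453; check Q = 0.02158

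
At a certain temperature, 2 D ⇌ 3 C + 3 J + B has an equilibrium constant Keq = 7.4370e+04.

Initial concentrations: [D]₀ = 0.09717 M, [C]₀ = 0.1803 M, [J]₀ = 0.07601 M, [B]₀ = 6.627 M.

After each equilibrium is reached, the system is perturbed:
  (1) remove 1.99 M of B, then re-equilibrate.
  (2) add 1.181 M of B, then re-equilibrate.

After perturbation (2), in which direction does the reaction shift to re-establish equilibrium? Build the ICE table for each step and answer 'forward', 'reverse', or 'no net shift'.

Q₀ = 0.001807 vs Keq = 7.4370e+04 ⇒ Q<K, forward
Step 1:
                    D           C           J           B
  I           0.09717      0.1803     0.07601       6.627
  C          -0.09699      0.1455      0.1455     0.04849
  E        1.8364e-04      0.3258      0.2215       6.675
  solve Keq expr → x = 0.04849; check Q = 7.4370e+04
Then remove 1.99 M of B.
Step 2:
                    D           C           J           B
  I        1.8364e-04      0.3258      0.2215       4.685
  C       -2.9709e-05  4.4564e-05  4.4564e-05  1.4855e-05
  E        1.5393e-04      0.3258      0.2215       4.686
  solve Keq expr → x = 1.4855e-05; check Q = 7.4370e+04
Then add 1.181 M of B.
Step 3:
                    D           C           J           B
  I        1.5393e-04      0.3258      0.2215       5.867
  C        1.8256e-05 -2.7384e-05 -2.7384e-05 -9.1281e-06
  E        1.7218e-04      0.3258      0.2215       5.866
  solve Keq expr → x = -9.1281e-06; check Q = 7.4370e+04

Direction: reverse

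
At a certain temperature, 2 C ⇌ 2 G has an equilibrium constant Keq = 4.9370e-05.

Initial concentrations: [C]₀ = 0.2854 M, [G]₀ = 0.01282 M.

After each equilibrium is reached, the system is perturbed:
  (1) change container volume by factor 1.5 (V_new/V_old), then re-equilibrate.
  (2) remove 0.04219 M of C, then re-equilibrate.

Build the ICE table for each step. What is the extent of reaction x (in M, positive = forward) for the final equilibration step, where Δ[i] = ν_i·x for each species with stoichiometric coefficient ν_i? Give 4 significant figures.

x = -1.4719e-04 M

Q₀ = 0.002018 vs Keq = 4.9370e-05 ⇒ Q>K, reverse
Step 1:
                    C           G
  I            0.2854     0.01282
  C           0.01074    -0.01074
  E            0.2961    0.002081
  solve Keq expr → x = -0.00537; check Q = 4.9370e-05
Then change container volume by factor 1.5 (V_new/V_old).
Step 2:
                    C           G
  I            0.1974    0.001387
  C                 0           0
  E            0.1974    0.001387
  solve Keq expr → x = 0; check Q = 4.9370e-05
Then remove 0.04219 M of C.
Step 3:
                    C           G
  I            0.1552    0.001387
  C        2.9437e-04 -2.9437e-04
  E            0.1555    0.001093
  solve Keq expr → x = -1.4719e-04; check Q = 4.9370e-05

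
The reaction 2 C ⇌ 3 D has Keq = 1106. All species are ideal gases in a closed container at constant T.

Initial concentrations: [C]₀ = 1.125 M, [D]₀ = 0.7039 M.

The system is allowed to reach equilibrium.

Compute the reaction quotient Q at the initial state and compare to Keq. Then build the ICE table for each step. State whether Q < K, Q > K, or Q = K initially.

Q₀ = 0.2756; Q < K (proceeds forward)

Q₀ = 0.2756 vs Keq = 1106 ⇒ Q<K, forward
Step 1:
                    C           D
  init          1.125      0.7039
  Δ            -1.024       1.536
  eq           0.1008        2.24
  solve Keq expr → x = 0.5121; check Q = 1106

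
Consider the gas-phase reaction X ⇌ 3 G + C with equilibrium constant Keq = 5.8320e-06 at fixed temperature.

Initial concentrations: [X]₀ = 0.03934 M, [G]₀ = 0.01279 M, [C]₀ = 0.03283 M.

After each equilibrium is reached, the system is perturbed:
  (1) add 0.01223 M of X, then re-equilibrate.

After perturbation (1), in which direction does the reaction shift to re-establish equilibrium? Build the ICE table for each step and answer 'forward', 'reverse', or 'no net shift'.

Q₀ = 1.7460e-06 vs Keq = 5.8320e-06 ⇒ Q<K, forward
Step 1:
                  X         G         C
  Initial   0.03934   0.01279   0.03283
  Change   -0.00189   0.00567   0.00189
  Equil     0.03745   0.01846   0.03472
  solve Keq expr → x = 0.00189; check Q = 5.8320e-06
Then add 0.01223 M of X.
Step 2:
                  X         G         C
  Initial   0.04968   0.01846   0.03472
  Change  -5.4781e-04  0.001643 5.4781e-04
  Equil     0.04913    0.0201   0.03527
  solve Keq expr → x = 5.4781e-04; check Q = 5.8320e-06

Direction: forward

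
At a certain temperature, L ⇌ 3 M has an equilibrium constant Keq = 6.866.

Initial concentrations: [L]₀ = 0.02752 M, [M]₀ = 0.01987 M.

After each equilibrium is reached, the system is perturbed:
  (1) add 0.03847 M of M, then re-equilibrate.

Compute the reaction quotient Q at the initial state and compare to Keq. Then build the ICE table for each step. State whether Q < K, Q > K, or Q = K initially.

Q₀ = 2.8507e-04 vs Keq = 6.866 ⇒ Q<K, forward
Step 1:
                   L          M
  Initial    0.02752    0.01987
  Change    -0.02737     0.0821
  Equil   1.5441e-04      0.102
  solve Keq expr → x = 0.02737; check Q = 6.866
Then add 0.03847 M of M.
Step 2:
                   L          M
  Initial 1.5441e-04     0.1404
  Change  2.4275e-04 -7.2825e-04
  Equil   3.9716e-04     0.1397
  solve Keq expr → x = -2.4275e-04; check Q = 6.866

Q₀ = 2.8507e-04; Q < K (proceeds forward)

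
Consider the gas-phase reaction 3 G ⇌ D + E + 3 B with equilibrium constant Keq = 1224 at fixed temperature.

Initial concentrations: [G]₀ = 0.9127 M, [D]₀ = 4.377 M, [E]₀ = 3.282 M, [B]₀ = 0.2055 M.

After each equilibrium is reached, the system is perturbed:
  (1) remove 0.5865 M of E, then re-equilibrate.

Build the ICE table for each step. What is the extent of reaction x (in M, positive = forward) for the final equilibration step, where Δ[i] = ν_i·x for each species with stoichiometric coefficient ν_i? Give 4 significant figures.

x = 0.003408 M

Q₀ = 0.164 vs Keq = 1224 ⇒ Q<K, forward
Step 1:
                   G          D          E          B
  I           0.9127      4.377      3.282     0.2055
  C          -0.6988     0.2329     0.2329     0.6988
  E           0.2139       4.61      3.515     0.9043
  solve Keq expr → x = 0.2329; check Q = 1224
Then remove 0.5865 M of E.
Step 2:
                   G          D          E          B
  I           0.2139       4.61      2.928     0.9043
  C         -0.01022   0.003408   0.003408    0.01022
  E           0.2037      4.613      2.932     0.9145
  solve Keq expr → x = 0.003408; check Q = 1224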